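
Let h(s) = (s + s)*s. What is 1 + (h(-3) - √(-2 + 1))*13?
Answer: 235 - 13*I ≈ 235.0 - 13.0*I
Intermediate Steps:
h(s) = 2*s² (h(s) = (2*s)*s = 2*s²)
1 + (h(-3) - √(-2 + 1))*13 = 1 + (2*(-3)² - √(-2 + 1))*13 = 1 + (2*9 - √(-1))*13 = 1 + (18 - I)*13 = 1 + (234 - 13*I) = 235 - 13*I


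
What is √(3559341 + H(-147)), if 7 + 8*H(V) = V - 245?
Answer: √56948658/4 ≈ 1886.6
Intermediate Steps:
H(V) = -63/2 + V/8 (H(V) = -7/8 + (V - 245)/8 = -7/8 + (-245 + V)/8 = -7/8 + (-245/8 + V/8) = -63/2 + V/8)
√(3559341 + H(-147)) = √(3559341 + (-63/2 + (⅛)*(-147))) = √(3559341 + (-63/2 - 147/8)) = √(3559341 - 399/8) = √(28474329/8) = √56948658/4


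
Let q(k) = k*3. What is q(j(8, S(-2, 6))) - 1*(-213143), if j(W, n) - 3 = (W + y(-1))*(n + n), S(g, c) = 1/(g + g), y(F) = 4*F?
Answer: 213146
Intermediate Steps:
S(g, c) = 1/(2*g)
j(W, n) = 3 + 2*n*(-4 + W) (j(W, n) = 3 + (W + 4*(-1))*(n + n) = 3 + (W - 4)*(2*n) = 3 + (-4 + W)*(2*n) = 3 + 2*n*(-4 + W))
q(k) = 3*k
q(j(8, S(-2, 6))) - 1*(-213143) = 3*(3 - 4/(-2) + 2*8*((1/2)/(-2))) - 1*(-213143) = 3*(3 - 4*(-1)/2 + 2*8*((1/2)*(-1/2))) + 213143 = 3*(3 - 8*(-1/4) + 2*8*(-1/4)) + 213143 = 3*(3 + 2 - 4) + 213143 = 3*1 + 213143 = 3 + 213143 = 213146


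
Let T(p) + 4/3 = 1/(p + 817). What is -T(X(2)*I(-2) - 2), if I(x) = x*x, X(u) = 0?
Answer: 3257/2445 ≈ 1.3321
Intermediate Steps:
I(x) = x²
T(p) = -4/3 + 1/(817 + p) (T(p) = -4/3 + 1/(p + 817) = -4/3 + 1/(817 + p))
-T(X(2)*I(-2) - 2) = -(-3265 - 4*(0*(-2)² - 2))/(3*(817 + (0*(-2)² - 2))) = -(-3265 - 4*(0*4 - 2))/(3*(817 + (0*4 - 2))) = -(-3265 - 4*(0 - 2))/(3*(817 + (0 - 2))) = -(-3265 - 4*(-2))/(3*(817 - 2)) = -(-3265 + 8)/(3*815) = -(-3257)/(3*815) = -1*(-3257/2445) = 3257/2445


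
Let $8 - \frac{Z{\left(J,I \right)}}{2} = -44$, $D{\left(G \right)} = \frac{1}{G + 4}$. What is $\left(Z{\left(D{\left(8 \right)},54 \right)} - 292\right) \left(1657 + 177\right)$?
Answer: $-344792$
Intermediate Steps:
$D{\left(G \right)} = \frac{1}{4 + G}$
$Z{\left(J,I \right)} = 104$ ($Z{\left(J,I \right)} = 16 - -88 = 16 + 88 = 104$)
$\left(Z{\left(D{\left(8 \right)},54 \right)} - 292\right) \left(1657 + 177\right) = \left(104 - 292\right) \left(1657 + 177\right) = \left(-188\right) 1834 = -344792$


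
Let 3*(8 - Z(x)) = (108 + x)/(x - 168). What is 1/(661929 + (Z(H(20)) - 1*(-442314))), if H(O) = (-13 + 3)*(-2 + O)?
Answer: 29/32023277 ≈ 9.0559e-7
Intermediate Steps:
H(O) = 20 - 10*O (H(O) = -10*(-2 + O) = 20 - 10*O)
Z(x) = 8 - (108 + x)/(3*(-168 + x)) (Z(x) = 8 - (108 + x)/(3*(x - 168)) = 8 - (108 + x)/(3*(-168 + x)))
1/(661929 + (Z(H(20)) - 1*(-442314))) = 1/(661929 + (23*(-180 + (20 - 10*20))/(3*(-168 + (20 - 10*20))) - 1*(-442314))) = 1/(661929 + (23*(-180 + (20 - 200))/(3*(-168 + (20 - 200))) + 442314)) = 1/(661929 + (23*(-180 - 180)/(3*(-168 - 180)) + 442314)) = 1/(661929 + ((23/3)*(-360)/(-348) + 442314)) = 1/(661929 + ((23/3)*(-1/348)*(-360) + 442314)) = 1/(661929 + (230/29 + 442314)) = 1/(661929 + 12827336/29) = 1/(32023277/29) = 29/32023277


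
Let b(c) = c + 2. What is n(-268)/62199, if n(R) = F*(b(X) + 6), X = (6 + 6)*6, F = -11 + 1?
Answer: -800/62199 ≈ -0.012862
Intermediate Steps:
F = -10
X = 72 (X = 12*6 = 72)
b(c) = 2 + c
n(R) = -800 (n(R) = -10*((2 + 72) + 6) = -10*(74 + 6) = -10*80 = -800)
n(-268)/62199 = -800/62199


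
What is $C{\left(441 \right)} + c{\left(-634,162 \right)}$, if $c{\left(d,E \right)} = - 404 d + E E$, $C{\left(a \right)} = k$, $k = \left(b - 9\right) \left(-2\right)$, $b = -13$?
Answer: $282424$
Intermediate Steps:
$k = 44$ ($k = \left(-13 - 9\right) \left(-2\right) = \left(-22\right) \left(-2\right) = 44$)
$C{\left(a \right)} = 44$
$c{\left(d,E \right)} = E^{2} - 404 d$ ($c{\left(d,E \right)} = - 404 d + E^{2} = E^{2} - 404 d$)
$C{\left(441 \right)} + c{\left(-634,162 \right)} = 44 + \left(162^{2} - -256136\right) = 44 + \left(26244 + 256136\right) = 44 + 282380 = 282424$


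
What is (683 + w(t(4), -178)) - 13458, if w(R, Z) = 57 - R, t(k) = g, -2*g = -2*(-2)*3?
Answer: -12712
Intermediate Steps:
g = -6 (g = -(-2*(-2))*3/2 = -2*3 = -½*12 = -6)
t(k) = -6
(683 + w(t(4), -178)) - 13458 = (683 + (57 - 1*(-6))) - 13458 = (683 + (57 + 6)) - 13458 = (683 + 63) - 13458 = 746 - 13458 = -12712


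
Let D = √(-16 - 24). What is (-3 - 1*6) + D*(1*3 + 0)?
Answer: -9 + 6*I*√10 ≈ -9.0 + 18.974*I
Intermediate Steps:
D = 2*I*√10 (D = √(-40) = 2*I*√10 ≈ 6.3246*I)
(-3 - 1*6) + D*(1*3 + 0) = (-3 - 1*6) + (2*I*√10)*(1*3 + 0) = (-3 - 6) + (2*I*√10)*(3 + 0) = -9 + (2*I*√10)*3 = -9 + 6*I*√10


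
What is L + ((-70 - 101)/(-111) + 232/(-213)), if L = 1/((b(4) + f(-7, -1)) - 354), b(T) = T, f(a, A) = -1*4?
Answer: 139033/309986 ≈ 0.44851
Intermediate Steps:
f(a, A) = -4
L = -1/354 (L = 1/((4 - 4) - 354) = 1/(0 - 354) = 1/(-354) = -1/354 ≈ -0.0028249)
L + ((-70 - 101)/(-111) + 232/(-213)) = -1/354 + ((-70 - 101)/(-111) + 232/(-213)) = -1/354 + (-171*(-1/111) + 232*(-1/213)) = -1/354 + (57/37 - 232/213) = -1/354 + 3557/7881 = 139033/309986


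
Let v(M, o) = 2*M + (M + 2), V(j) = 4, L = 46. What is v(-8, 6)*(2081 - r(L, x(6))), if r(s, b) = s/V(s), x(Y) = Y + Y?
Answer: -45529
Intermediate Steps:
v(M, o) = 2 + 3*M (v(M, o) = 2*M + (2 + M) = 2 + 3*M)
x(Y) = 2*Y
r(s, b) = s/4
v(-8, 6)*(2081 - r(L, x(6))) = (2 + 3*(-8))*(2081 - 46/4) = (2 - 24)*(2081 - 1*23/2) = -22*(2081 - 23/2) = -22*4139/2 = -45529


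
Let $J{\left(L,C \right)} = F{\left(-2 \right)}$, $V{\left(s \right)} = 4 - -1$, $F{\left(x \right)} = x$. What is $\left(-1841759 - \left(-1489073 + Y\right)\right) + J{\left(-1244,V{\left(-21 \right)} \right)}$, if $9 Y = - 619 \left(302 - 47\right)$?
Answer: $- \frac{1005449}{3} \approx -3.3515 \cdot 10^{5}$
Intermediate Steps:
$Y = - \frac{52615}{3}$ ($Y = \frac{\left(-619\right) \left(302 - 47\right)}{9} = \frac{\left(-619\right) 255}{9} = \frac{1}{9} \left(-157845\right) = - \frac{52615}{3} \approx -17538.0$)
$V{\left(s \right)} = 5$ ($V{\left(s \right)} = 4 + 1 = 5$)
$J{\left(L,C \right)} = -2$
$\left(-1841759 - \left(-1489073 + Y\right)\right) + J{\left(-1244,V{\left(-21 \right)} \right)} = \left(-1841759 + \left(1489073 - - \frac{52615}{3}\right)\right) - 2 = \left(-1841759 + \left(1489073 + \frac{52615}{3}\right)\right) - 2 = \left(-1841759 + \frac{4519834}{3}\right) - 2 = - \frac{1005443}{3} - 2 = - \frac{1005449}{3}$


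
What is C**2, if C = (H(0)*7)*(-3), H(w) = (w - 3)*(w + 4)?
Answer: 63504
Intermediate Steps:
H(w) = (-3 + w)*(4 + w)
C = 252 (C = ((-12 + 0 + 0**2)*7)*(-3) = ((-12 + 0 + 0)*7)*(-3) = -12*7*(-3) = -84*(-3) = 252)
C**2 = 252**2 = 63504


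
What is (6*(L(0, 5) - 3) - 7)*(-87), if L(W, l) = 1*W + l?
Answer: -435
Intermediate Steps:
L(W, l) = W + l
(6*(L(0, 5) - 3) - 7)*(-87) = (6*((0 + 5) - 3) - 7)*(-87) = (6*(5 - 3) - 7)*(-87) = (6*2 - 7)*(-87) = (12 - 7)*(-87) = 5*(-87) = -435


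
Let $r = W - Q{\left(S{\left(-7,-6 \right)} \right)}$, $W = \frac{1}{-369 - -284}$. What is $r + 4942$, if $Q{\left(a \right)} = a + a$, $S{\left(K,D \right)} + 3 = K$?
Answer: $\frac{421769}{85} \approx 4962.0$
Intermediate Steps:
$S{\left(K,D \right)} = -3 + K$
$Q{\left(a \right)} = 2 a$
$W = - \frac{1}{85}$ ($W = \frac{1}{-369 + \left(-524 + 808\right)} = \frac{1}{-369 + 284} = \frac{1}{-85} = - \frac{1}{85} \approx -0.011765$)
$r = \frac{1699}{85}$ ($r = - \frac{1}{85} - 2 \left(-3 - 7\right) = - \frac{1}{85} - 2 \left(-10\right) = - \frac{1}{85} - -20 = - \frac{1}{85} + 20 = \frac{1699}{85} \approx 19.988$)
$r + 4942 = \frac{1699}{85} + 4942 = \frac{421769}{85}$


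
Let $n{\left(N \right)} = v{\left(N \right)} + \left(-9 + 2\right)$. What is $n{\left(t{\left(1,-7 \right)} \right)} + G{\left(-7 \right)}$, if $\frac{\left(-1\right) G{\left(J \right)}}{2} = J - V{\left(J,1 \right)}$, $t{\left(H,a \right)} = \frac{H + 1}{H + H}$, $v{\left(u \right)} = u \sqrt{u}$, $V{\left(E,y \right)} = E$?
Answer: $-6$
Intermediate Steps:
$v{\left(u \right)} = u^{\frac{3}{2}}$
$t{\left(H,a \right)} = \frac{1 + H}{2 H}$
$G{\left(J \right)} = 0$ ($G{\left(J \right)} = - 2 \left(J - J\right) = \left(-2\right) 0 = 0$)
$n{\left(N \right)} = -7 + N^{\frac{3}{2}}$ ($n{\left(N \right)} = N^{\frac{3}{2}} + \left(-9 + 2\right) = N^{\frac{3}{2}} - 7 = -7 + N^{\frac{3}{2}}$)
$n{\left(t{\left(1,-7 \right)} \right)} + G{\left(-7 \right)} = \left(-7 + \left(\frac{1 + 1}{2 \cdot 1}\right)^{\frac{3}{2}}\right) + 0 = \left(-7 + \left(\frac{1}{2} \cdot 1 \cdot 2\right)^{\frac{3}{2}}\right) + 0 = \left(-7 + 1^{\frac{3}{2}}\right) + 0 = \left(-7 + 1\right) + 0 = -6 + 0 = -6$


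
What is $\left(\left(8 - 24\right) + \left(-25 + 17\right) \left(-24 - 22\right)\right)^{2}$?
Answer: $123904$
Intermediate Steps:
$\left(\left(8 - 24\right) + \left(-25 + 17\right) \left(-24 - 22\right)\right)^{2} = \left(\left(8 - 24\right) - -368\right)^{2} = \left(-16 + 368\right)^{2} = 352^{2} = 123904$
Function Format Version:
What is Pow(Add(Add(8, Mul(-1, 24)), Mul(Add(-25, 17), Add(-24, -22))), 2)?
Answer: 123904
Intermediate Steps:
Pow(Add(Add(8, Mul(-1, 24)), Mul(Add(-25, 17), Add(-24, -22))), 2) = Pow(Add(Add(8, -24), Mul(-8, -46)), 2) = Pow(Add(-16, 368), 2) = Pow(352, 2) = 123904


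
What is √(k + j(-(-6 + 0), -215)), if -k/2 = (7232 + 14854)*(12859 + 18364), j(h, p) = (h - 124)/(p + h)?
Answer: I*√60244064467774/209 ≈ 37137.0*I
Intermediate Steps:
j(h, p) = (-124 + h)/(h + p)
k = -1379182356 (k = -2*(7232 + 14854)*(12859 + 18364) = -44172*31223 = -2*689591178 = -1379182356)
√(k + j(-(-6 + 0), -215)) = √(-1379182356 + (-124 - (-6 + 0))/(-(-6 + 0) - 215)) = √(-1379182356 + (-124 - 1*(-6))/(-1*(-6) - 215)) = √(-1379182356 + (-124 + 6)/(6 - 215)) = √(-1379182356 - 118/(-209)) = √(-1379182356 - 1/209*(-118)) = √(-1379182356 + 118/209) = √(-288249112286/209) = I*√60244064467774/209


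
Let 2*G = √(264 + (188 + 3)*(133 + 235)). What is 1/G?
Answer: √17638/17638 ≈ 0.0075297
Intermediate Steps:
G = √17638 (G = √(264 + (188 + 3)*(133 + 235))/2 = √(264 + 191*368)/2 = √(264 + 70288)/2 = √70552/2 = (2*√17638)/2 = √17638 ≈ 132.81)
1/G = 1/(√17638) = √17638/17638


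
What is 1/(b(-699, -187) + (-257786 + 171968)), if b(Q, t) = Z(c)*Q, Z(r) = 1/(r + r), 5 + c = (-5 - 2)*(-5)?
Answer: -20/1716593 ≈ -1.1651e-5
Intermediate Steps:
c = 30 (c = -5 + (-5 - 2)*(-5) = -5 - 7*(-5) = -5 + 35 = 30)
Z(r) = 1/(2*r)
b(Q, t) = Q/60 (b(Q, t) = ((1/2)/30)*Q = ((1/2)*(1/30))*Q = Q/60)
1/(b(-699, -187) + (-257786 + 171968)) = 1/((1/60)*(-699) + (-257786 + 171968)) = 1/(-233/20 - 85818) = 1/(-1716593/20) = -20/1716593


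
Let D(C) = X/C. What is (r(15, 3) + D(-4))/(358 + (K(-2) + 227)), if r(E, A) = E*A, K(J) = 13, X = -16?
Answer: 49/598 ≈ 0.081940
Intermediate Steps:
D(C) = -16/C
r(E, A) = A*E
(r(15, 3) + D(-4))/(358 + (K(-2) + 227)) = (3*15 - 16/(-4))/(358 + (13 + 227)) = (45 - 16*(-¼))/(358 + 240) = (45 + 4)/598 = 49*(1/598) = 49/598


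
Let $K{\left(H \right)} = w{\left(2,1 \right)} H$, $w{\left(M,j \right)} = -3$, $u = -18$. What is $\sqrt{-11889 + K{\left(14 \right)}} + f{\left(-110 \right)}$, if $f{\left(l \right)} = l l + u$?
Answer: $12082 + i \sqrt{11931} \approx 12082.0 + 109.23 i$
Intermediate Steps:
$f{\left(l \right)} = -18 + l^{2}$ ($f{\left(l \right)} = l l - 18 = l^{2} - 18 = -18 + l^{2}$)
$K{\left(H \right)} = - 3 H$
$\sqrt{-11889 + K{\left(14 \right)}} + f{\left(-110 \right)} = \sqrt{-11889 - 42} - \left(18 - \left(-110\right)^{2}\right) = \sqrt{-11889 - 42} + \left(-18 + 12100\right) = \sqrt{-11931} + 12082 = i \sqrt{11931} + 12082 = 12082 + i \sqrt{11931}$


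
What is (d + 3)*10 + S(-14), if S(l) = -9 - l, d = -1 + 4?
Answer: 65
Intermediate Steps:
d = 3
(d + 3)*10 + S(-14) = (3 + 3)*10 + (-9 - 1*(-14)) = 6*10 + (-9 + 14) = 60 + 5 = 65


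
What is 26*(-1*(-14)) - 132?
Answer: 232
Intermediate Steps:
26*(-1*(-14)) - 132 = 26*14 - 132 = 364 - 132 = 232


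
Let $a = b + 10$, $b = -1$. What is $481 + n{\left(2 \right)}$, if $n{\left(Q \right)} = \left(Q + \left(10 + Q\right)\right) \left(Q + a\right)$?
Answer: $635$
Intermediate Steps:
$a = 9$ ($a = -1 + 10 = 9$)
$n{\left(Q \right)} = \left(9 + Q\right) \left(10 + 2 Q\right)$ ($n{\left(Q \right)} = \left(Q + \left(10 + Q\right)\right) \left(Q + 9\right) = \left(10 + 2 Q\right) \left(9 + Q\right) = \left(9 + Q\right) \left(10 + 2 Q\right)$)
$481 + n{\left(2 \right)} = 481 + \left(90 + 2 \cdot 2^{2} + 28 \cdot 2\right) = 481 + \left(90 + 2 \cdot 4 + 56\right) = 481 + \left(90 + 8 + 56\right) = 481 + 154 = 635$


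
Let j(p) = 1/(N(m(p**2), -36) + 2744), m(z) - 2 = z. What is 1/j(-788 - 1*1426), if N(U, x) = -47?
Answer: 2697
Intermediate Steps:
m(z) = 2 + z
j(p) = 1/2697 (j(p) = 1/(-47 + 2744) = 1/2697)
1/j(-788 - 1*1426) = 1/(1/2697) = 2697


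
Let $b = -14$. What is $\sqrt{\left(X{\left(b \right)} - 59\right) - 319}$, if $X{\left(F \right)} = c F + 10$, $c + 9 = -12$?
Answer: $i \sqrt{74} \approx 8.6023 i$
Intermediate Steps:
$c = -21$ ($c = -9 - 12 = -21$)
$X{\left(F \right)} = 10 - 21 F$ ($X{\left(F \right)} = - 21 F + 10 = 10 - 21 F$)
$\sqrt{\left(X{\left(b \right)} - 59\right) - 319} = \sqrt{\left(\left(10 - -294\right) - 59\right) - 319} = \sqrt{\left(\left(10 + 294\right) - 59\right) - 319} = \sqrt{\left(304 - 59\right) - 319} = \sqrt{245 - 319} = \sqrt{-74} = i \sqrt{74}$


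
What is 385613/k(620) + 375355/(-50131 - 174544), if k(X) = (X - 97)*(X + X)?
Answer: -6271504953/5828249240 ≈ -1.0761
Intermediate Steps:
k(X) = 2*X*(-97 + X) (k(X) = (-97 + X)*(2*X) = 2*X*(-97 + X))
385613/k(620) + 375355/(-50131 - 174544) = 385613/((2*620*(-97 + 620))) + 375355/(-50131 - 174544) = 385613/((2*620*523)) + 375355/(-224675) = 385613/648520 + 375355*(-1/224675) = 385613*(1/648520) - 75071/44935 = 385613/648520 - 75071/44935 = -6271504953/5828249240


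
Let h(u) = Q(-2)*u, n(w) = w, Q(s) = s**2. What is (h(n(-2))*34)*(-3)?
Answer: 816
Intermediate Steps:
h(u) = 4*u (h(u) = (-2)**2*u = 4*u)
(h(n(-2))*34)*(-3) = ((4*(-2))*34)*(-3) = -8*34*(-3) = -272*(-3) = 816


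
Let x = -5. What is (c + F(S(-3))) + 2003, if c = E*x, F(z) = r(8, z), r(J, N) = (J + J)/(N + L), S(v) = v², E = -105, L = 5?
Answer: 17704/7 ≈ 2529.1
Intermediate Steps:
r(J, N) = 2*J/(5 + N) (r(J, N) = (J + J)/(N + 5) = (2*J)/(5 + N) = 2*J/(5 + N))
F(z) = 16/(5 + z) (F(z) = 2*8/(5 + z) = 16/(5 + z))
c = 525 (c = -105*(-5) = 525)
(c + F(S(-3))) + 2003 = (525 + 16/(5 + (-3)²)) + 2003 = (525 + 16/(5 + 9)) + 2003 = (525 + 16/14) + 2003 = (525 + 16*(1/14)) + 2003 = (525 + 8/7) + 2003 = 3683/7 + 2003 = 17704/7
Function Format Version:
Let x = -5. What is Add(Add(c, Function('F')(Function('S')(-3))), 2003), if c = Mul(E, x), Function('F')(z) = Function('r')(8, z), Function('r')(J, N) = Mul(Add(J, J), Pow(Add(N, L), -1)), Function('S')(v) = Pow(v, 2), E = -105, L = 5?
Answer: Rational(17704, 7) ≈ 2529.1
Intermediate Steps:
Function('r')(J, N) = Mul(2, J, Pow(Add(5, N), -1)) (Function('r')(J, N) = Mul(Add(J, J), Pow(Add(N, 5), -1)) = Mul(Mul(2, J), Pow(Add(5, N), -1)) = Mul(2, J, Pow(Add(5, N), -1)))
Function('F')(z) = Mul(16, Pow(Add(5, z), -1)) (Function('F')(z) = Mul(2, 8, Pow(Add(5, z), -1)) = Mul(16, Pow(Add(5, z), -1)))
c = 525 (c = Mul(-105, -5) = 525)
Add(Add(c, Function('F')(Function('S')(-3))), 2003) = Add(Add(525, Mul(16, Pow(Add(5, Pow(-3, 2)), -1))), 2003) = Add(Add(525, Mul(16, Pow(Add(5, 9), -1))), 2003) = Add(Add(525, Mul(16, Pow(14, -1))), 2003) = Add(Add(525, Mul(16, Rational(1, 14))), 2003) = Add(Add(525, Rational(8, 7)), 2003) = Add(Rational(3683, 7), 2003) = Rational(17704, 7)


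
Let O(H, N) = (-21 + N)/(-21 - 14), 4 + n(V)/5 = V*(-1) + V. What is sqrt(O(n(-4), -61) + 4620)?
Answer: sqrt(5662370)/35 ≈ 67.988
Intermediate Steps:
n(V) = -20 (n(V) = -20 + 5*(V*(-1) + V) = -20 + 5*(-V + V) = -20 + 5*0 = -20 + 0 = -20)
O(H, N) = 3/5 - N/35 (O(H, N) = (-21 + N)/(-35) = (-21 + N)*(-1/35) = 3/5 - N/35)
sqrt(O(n(-4), -61) + 4620) = sqrt((3/5 - 1/35*(-61)) + 4620) = sqrt((3/5 + 61/35) + 4620) = sqrt(82/35 + 4620) = sqrt(161782/35) = sqrt(5662370)/35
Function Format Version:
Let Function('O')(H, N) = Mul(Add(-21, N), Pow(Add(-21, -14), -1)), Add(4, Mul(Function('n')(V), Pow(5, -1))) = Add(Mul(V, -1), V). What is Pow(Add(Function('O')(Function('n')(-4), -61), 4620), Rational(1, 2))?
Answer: Mul(Rational(1, 35), Pow(5662370, Rational(1, 2))) ≈ 67.988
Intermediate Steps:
Function('n')(V) = -20 (Function('n')(V) = Add(-20, Mul(5, Add(Mul(V, -1), V))) = Add(-20, Mul(5, Add(Mul(-1, V), V))) = Add(-20, Mul(5, 0)) = Add(-20, 0) = -20)
Function('O')(H, N) = Add(Rational(3, 5), Mul(Rational(-1, 35), N)) (Function('O')(H, N) = Mul(Add(-21, N), Pow(-35, -1)) = Mul(Add(-21, N), Rational(-1, 35)) = Add(Rational(3, 5), Mul(Rational(-1, 35), N)))
Pow(Add(Function('O')(Function('n')(-4), -61), 4620), Rational(1, 2)) = Pow(Add(Add(Rational(3, 5), Mul(Rational(-1, 35), -61)), 4620), Rational(1, 2)) = Pow(Add(Add(Rational(3, 5), Rational(61, 35)), 4620), Rational(1, 2)) = Pow(Add(Rational(82, 35), 4620), Rational(1, 2)) = Pow(Rational(161782, 35), Rational(1, 2)) = Mul(Rational(1, 35), Pow(5662370, Rational(1, 2)))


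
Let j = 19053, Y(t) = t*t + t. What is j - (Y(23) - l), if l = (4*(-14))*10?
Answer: 17941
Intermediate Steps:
Y(t) = t + t² (Y(t) = t² + t = t + t²)
l = -560 (l = -56*10 = -560)
j - (Y(23) - l) = 19053 - (23*(1 + 23) - 1*(-560)) = 19053 - (23*24 + 560) = 19053 - (552 + 560) = 19053 - 1*1112 = 19053 - 1112 = 17941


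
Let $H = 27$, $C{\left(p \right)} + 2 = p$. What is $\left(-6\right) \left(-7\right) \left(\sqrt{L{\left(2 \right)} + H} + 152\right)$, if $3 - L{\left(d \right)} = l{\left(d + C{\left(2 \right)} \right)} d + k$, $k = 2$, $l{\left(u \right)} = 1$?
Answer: $6384 + 42 \sqrt{26} \approx 6598.2$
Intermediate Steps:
$C{\left(p \right)} = -2 + p$
$L{\left(d \right)} = 1 - d$ ($L{\left(d \right)} = 3 - \left(1 d + 2\right) = 3 - \left(d + 2\right) = 3 - \left(2 + d\right) = 1 - d$)
$\left(-6\right) \left(-7\right) \left(\sqrt{L{\left(2 \right)} + H} + 152\right) = \left(-6\right) \left(-7\right) \left(\sqrt{\left(1 - 2\right) + 27} + 152\right) = 42 \left(\sqrt{\left(1 - 2\right) + 27} + 152\right) = 42 \left(\sqrt{-1 + 27} + 152\right) = 42 \left(\sqrt{26} + 152\right) = 42 \left(152 + \sqrt{26}\right) = 6384 + 42 \sqrt{26}$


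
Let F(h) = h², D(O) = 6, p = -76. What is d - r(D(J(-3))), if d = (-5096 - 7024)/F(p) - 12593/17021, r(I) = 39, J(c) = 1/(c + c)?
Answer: -514156279/12289162 ≈ -41.838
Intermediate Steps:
J(c) = 1/(2*c)
d = -34878961/12289162 (d = (-5096 - 7024)/((-76)²) - 12593/17021 = -12120/5776 - 12593*1/17021 = -12120*1/5776 - 12593/17021 = -1515/722 - 12593/17021 = -34878961/12289162 ≈ -2.8382)
d - r(D(J(-3))) = -34878961/12289162 - 1*39 = -34878961/12289162 - 39 = -514156279/12289162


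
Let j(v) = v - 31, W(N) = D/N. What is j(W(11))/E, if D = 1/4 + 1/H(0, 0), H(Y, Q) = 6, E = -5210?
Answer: 4087/687720 ≈ 0.0059428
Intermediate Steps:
D = 5/12 (D = 1/4 + 1/6 = 1*(¼) + 1*(⅙) = ¼ + ⅙ = 5/12 ≈ 0.41667)
W(N) = 5/(12*N)
j(v) = -31 + v
j(W(11))/E = (-31 + (5/12)/11)/(-5210) = (-31 + (5/12)*(1/11))*(-1/5210) = (-31 + 5/132)*(-1/5210) = -4087/132*(-1/5210) = 4087/687720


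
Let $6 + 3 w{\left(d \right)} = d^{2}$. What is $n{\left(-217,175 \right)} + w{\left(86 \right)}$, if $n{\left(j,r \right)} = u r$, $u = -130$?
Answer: $- \frac{60860}{3} \approx -20287.0$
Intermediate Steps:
$n{\left(j,r \right)} = - 130 r$
$w{\left(d \right)} = -2 + \frac{d^{2}}{3}$
$n{\left(-217,175 \right)} + w{\left(86 \right)} = \left(-130\right) 175 - \left(2 - \frac{86^{2}}{3}\right) = -22750 + \left(-2 + \frac{1}{3} \cdot 7396\right) = -22750 + \left(-2 + \frac{7396}{3}\right) = -22750 + \frac{7390}{3} = - \frac{60860}{3}$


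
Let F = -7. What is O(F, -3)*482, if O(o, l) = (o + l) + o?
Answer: -8194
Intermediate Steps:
O(o, l) = l + 2*o (O(o, l) = (l + o) + o = l + 2*o)
O(F, -3)*482 = (-3 + 2*(-7))*482 = (-3 - 14)*482 = -17*482 = -8194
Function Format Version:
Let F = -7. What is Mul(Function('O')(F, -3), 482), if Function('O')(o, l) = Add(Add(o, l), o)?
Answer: -8194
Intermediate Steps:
Function('O')(o, l) = Add(l, Mul(2, o)) (Function('O')(o, l) = Add(Add(l, o), o) = Add(l, Mul(2, o)))
Mul(Function('O')(F, -3), 482) = Mul(Add(-3, Mul(2, -7)), 482) = Mul(Add(-3, -14), 482) = Mul(-17, 482) = -8194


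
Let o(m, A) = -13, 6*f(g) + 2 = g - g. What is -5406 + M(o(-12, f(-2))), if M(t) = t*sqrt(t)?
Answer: -5406 - 13*I*sqrt(13) ≈ -5406.0 - 46.872*I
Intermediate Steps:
f(g) = -1/3 (f(g) = -1/3 + (g - g)/6 = -1/3 + (1/6)*0 = -1/3 + 0 = -1/3)
M(t) = t**(3/2)
-5406 + M(o(-12, f(-2))) = -5406 + (-13)**(3/2) = -5406 - 13*I*sqrt(13)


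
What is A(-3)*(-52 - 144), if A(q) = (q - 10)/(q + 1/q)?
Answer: -3822/5 ≈ -764.40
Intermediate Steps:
A(q) = (-10 + q)/(q + 1/q)
A(-3)*(-52 - 144) = (-3*(-10 - 3)/(1 + (-3)²))*(-52 - 144) = -3*(-13)/(1 + 9)*(-196) = -3*(-13)/10*(-196) = -3*⅒*(-13)*(-196) = (39/10)*(-196) = -3822/5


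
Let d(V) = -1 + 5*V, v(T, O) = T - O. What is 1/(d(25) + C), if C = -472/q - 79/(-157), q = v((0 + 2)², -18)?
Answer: 1727/177965 ≈ 0.0097042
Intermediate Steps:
q = 22 (q = (0 + 2)² - 1*(-18) = 2² + 18 = 4 + 18 = 22)
C = -36183/1727 (C = -472/22 - 79/(-157) = -472*1/22 - 79*(-1/157) = -236/11 + 79/157 = -36183/1727 ≈ -20.951)
1/(d(25) + C) = 1/((-1 + 5*25) - 36183/1727) = 1/((-1 + 125) - 36183/1727) = 1/(124 - 36183/1727) = 1/(177965/1727) = 1727/177965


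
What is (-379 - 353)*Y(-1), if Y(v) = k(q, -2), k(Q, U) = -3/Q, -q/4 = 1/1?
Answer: -549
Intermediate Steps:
q = -4 (q = -4/1 = -4*1 = -4)
Y(v) = ¾ (Y(v) = -3/(-4) = -3*(-¼) = ¾)
(-379 - 353)*Y(-1) = (-379 - 353)*(¾) = -732*¾ = -549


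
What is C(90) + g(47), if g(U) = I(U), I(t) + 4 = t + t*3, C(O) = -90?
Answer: 94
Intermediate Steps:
I(t) = -4 + 4*t (I(t) = -4 + (t + t*3) = -4 + (t + 3*t) = -4 + 4*t)
g(U) = -4 + 4*U
C(90) + g(47) = -90 + (-4 + 4*47) = -90 + (-4 + 188) = -90 + 184 = 94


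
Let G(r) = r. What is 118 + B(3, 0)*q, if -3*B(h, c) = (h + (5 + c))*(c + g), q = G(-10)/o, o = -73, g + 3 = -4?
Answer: 26402/219 ≈ 120.56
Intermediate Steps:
g = -7 (g = -3 - 4 = -7)
q = 10/73 (q = -10/(-73) = -10*(-1/73) = 10/73 ≈ 0.13699)
B(h, c) = -(-7 + c)*(5 + c + h)/3 (B(h, c) = -(h + (5 + c))*(c - 7)/3 = -(5 + c + h)*(-7 + c)/3 = -(-7 + c)*(5 + c + h)/3)
118 + B(3, 0)*q = 118 + (35/3 - ⅓*0² + (⅔)*0 + (7/3)*3 - ⅓*0*3)*(10/73) = 118 + (35/3 - ⅓*0 + 0 + 7 + 0)*(10/73) = 118 + (35/3 + 0 + 0 + 7 + 0)*(10/73) = 118 + (56/3)*(10/73) = 118 + 560/219 = 26402/219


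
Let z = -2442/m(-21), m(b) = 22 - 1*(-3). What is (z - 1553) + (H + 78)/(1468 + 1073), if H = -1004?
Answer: -104882597/63525 ≈ -1651.0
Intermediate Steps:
m(b) = 25 (m(b) = 22 + 3 = 25)
z = -2442/25 ≈ -97.680
(z - 1553) + (H + 78)/(1468 + 1073) = (-2442/25 - 1553) + (-1004 + 78)/(1468 + 1073) = -41267/25 - 926/2541 = -104882597/63525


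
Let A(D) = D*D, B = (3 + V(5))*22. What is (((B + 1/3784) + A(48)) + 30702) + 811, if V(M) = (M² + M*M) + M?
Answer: 132791913/3784 ≈ 35093.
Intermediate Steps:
V(M) = M + 2*M² (V(M) = (M² + M²) + M = 2*M² + M = M + 2*M²)
B = 1276 (B = (3 + 5*(1 + 2*5))*22 = (3 + 5*(1 + 10))*22 = (3 + 5*11)*22 = (3 + 55)*22 = 58*22 = 1276)
A(D) = D²
(((B + 1/3784) + A(48)) + 30702) + 811 = (((1276 + 1/3784) + 48²) + 30702) + 811 = (((1276 + 1/3784) + 2304) + 30702) + 811 = ((4828385/3784 + 2304) + 30702) + 811 = (13546721/3784 + 30702) + 811 = 129723089/3784 + 811 = 132791913/3784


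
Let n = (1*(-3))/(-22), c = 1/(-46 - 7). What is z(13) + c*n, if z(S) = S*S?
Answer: 197051/1166 ≈ 169.00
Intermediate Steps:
z(S) = S**2
c = -1/53 (c = 1/(-53) = -1/53 ≈ -0.018868)
n = 3/22 (n = -3*(-1/22) = 3/22 ≈ 0.13636)
z(13) + c*n = 13**2 - 1/53*3/22 = 169 - 3/1166 = 197051/1166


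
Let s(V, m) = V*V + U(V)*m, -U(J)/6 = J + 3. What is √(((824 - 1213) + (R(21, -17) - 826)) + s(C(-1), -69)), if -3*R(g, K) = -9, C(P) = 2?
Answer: √862 ≈ 29.360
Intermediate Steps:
U(J) = -18 - 6*J (U(J) = -6*(J + 3) = -6*(3 + J) = -18 - 6*J)
R(g, K) = 3 (R(g, K) = -⅓*(-9) = 3)
s(V, m) = V² + m*(-18 - 6*V) (s(V, m) = V*V + (-18 - 6*V)*m = V² + m*(-18 - 6*V))
√(((824 - 1213) + (R(21, -17) - 826)) + s(C(-1), -69)) = √(((824 - 1213) + (3 - 826)) + (2² - 6*(-69)*(3 + 2))) = √((-389 - 823) + (4 - 6*(-69)*5)) = √(-1212 + (4 + 2070)) = √(-1212 + 2074) = √862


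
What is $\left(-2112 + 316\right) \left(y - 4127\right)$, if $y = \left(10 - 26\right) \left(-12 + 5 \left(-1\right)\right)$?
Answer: $6923580$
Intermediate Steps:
$y = 272$ ($y = - 16 \left(-12 - 5\right) = \left(-16\right) \left(-17\right) = 272$)
$\left(-2112 + 316\right) \left(y - 4127\right) = \left(-2112 + 316\right) \left(272 - 4127\right) = \left(-1796\right) \left(-3855\right) = 6923580$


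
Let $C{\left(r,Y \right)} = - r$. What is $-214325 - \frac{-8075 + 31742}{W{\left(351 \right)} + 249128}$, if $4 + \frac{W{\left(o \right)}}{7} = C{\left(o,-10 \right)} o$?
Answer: $- \frac{131446999108}{613307} \approx -2.1433 \cdot 10^{5}$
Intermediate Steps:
$W{\left(o \right)} = -28 - 7 o^{2}$ ($W{\left(o \right)} = -28 + 7 - o o = -28 + 7 \left(- o^{2}\right) = -28 - 7 o^{2}$)
$-214325 - \frac{-8075 + 31742}{W{\left(351 \right)} + 249128} = -214325 - \frac{-8075 + 31742}{\left(-28 - 7 \cdot 351^{2}\right) + 249128} = -214325 - \frac{23667}{\left(-28 - 862407\right) + 249128} = -214325 - \frac{23667}{-862435 + 249128} = -214325 - \frac{23667}{-613307} = -214325 - 23667 \left(- \frac{1}{613307}\right) = -214325 - - \frac{23667}{613307} = -214325 + \frac{23667}{613307} = - \frac{131446999108}{613307}$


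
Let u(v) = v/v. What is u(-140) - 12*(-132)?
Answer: 1585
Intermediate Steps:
u(v) = 1
u(-140) - 12*(-132) = 1 - 12*(-132) = 1 + 1584 = 1585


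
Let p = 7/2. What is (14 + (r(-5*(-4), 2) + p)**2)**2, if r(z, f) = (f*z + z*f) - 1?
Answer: 744252961/16 ≈ 4.6516e+7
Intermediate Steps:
r(z, f) = -1 + 2*f*z (r(z, f) = (f*z + f*z) - 1 = 2*f*z - 1 = -1 + 2*f*z)
p = 7/2 (p = 7*(1/2) = 7/2 ≈ 3.5000)
(14 + (r(-5*(-4), 2) + p)**2)**2 = (14 + ((-1 + 2*2*(-5*(-4))) + 7/2)**2)**2 = (14 + ((-1 + 2*2*20) + 7/2)**2)**2 = (14 + ((-1 + 80) + 7/2)**2)**2 = (14 + (79 + 7/2)**2)**2 = (14 + (165/2)**2)**2 = (14 + 27225/4)**2 = (27281/4)**2 = 744252961/16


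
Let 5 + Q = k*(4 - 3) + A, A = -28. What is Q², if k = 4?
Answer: 841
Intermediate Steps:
Q = -29 (Q = -5 + (4*(4 - 3) - 28) = -5 + (4*1 - 28) = -5 + (4 - 28) = -5 - 24 = -29)
Q² = (-29)² = 841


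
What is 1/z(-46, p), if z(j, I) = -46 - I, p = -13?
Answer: -1/33 ≈ -0.030303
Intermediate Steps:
1/z(-46, p) = 1/(-46 - 1*(-13)) = 1/(-46 + 13) = 1/(-33) = -1/33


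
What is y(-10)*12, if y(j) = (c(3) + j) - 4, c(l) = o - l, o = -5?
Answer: -264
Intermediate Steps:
c(l) = -5 - l
y(j) = -12 + j (y(j) = ((-5 - 1*3) + j) - 4 = ((-5 - 3) + j) - 4 = (-8 + j) - 4 = -12 + j)
y(-10)*12 = (-12 - 10)*12 = -22*12 = -264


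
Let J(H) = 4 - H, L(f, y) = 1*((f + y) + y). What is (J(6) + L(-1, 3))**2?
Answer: 9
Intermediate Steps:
L(f, y) = f + 2*y (L(f, y) = 1*(f + 2*y) = f + 2*y)
(J(6) + L(-1, 3))**2 = ((4 - 1*6) + (-1 + 2*3))**2 = ((4 - 6) + (-1 + 6))**2 = (-2 + 5)**2 = 3**2 = 9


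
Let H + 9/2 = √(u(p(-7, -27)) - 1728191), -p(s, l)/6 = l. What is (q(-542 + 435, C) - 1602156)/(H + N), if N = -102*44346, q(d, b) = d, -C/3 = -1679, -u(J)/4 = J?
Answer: 28990042479918/81840851823005 + 198680612*I*√1799/81840851823005 ≈ 0.35422 + 0.00010297*I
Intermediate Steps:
p(s, l) = -6*l
u(J) = -4*J
C = 5037 (C = -3*(-1679) = 5037)
H = -9/2 + 31*I*√1799 (H = -9/2 + √(-(-24)*(-27) - 1728191) = -9/2 + √(-4*162 - 1728191) = -9/2 + √(-648 - 1728191) = -9/2 + √(-1728839) = -9/2 + 31*I*√1799 ≈ -4.5 + 1314.9*I)
N = -4523292
(q(-542 + 435, C) - 1602156)/(H + N) = ((-542 + 435) - 1602156)/((-9/2 + 31*I*√1799) - 4523292) = (-107 - 1602156)/(-9046593/2 + 31*I*√1799) = -1602263/(-9046593/2 + 31*I*√1799)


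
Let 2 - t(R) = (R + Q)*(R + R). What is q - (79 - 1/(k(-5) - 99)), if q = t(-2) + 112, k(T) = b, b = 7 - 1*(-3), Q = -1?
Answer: 2046/89 ≈ 22.989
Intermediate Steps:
b = 10 (b = 7 + 3 = 10)
k(T) = 10
t(R) = 2 - 2*R*(-1 + R) (t(R) = 2 - (R - 1)*(R + R) = 2 - (-1 + R)*2*R = 2 - 2*R*(-1 + R))
q = 102 (q = (2 - 2*(-2)**2 + 2*(-2)) + 112 = (2 - 2*4 - 4) + 112 = (2 - 8 - 4) + 112 = -10 + 112 = 102)
q - (79 - 1/(k(-5) - 99)) = 102 - (79 - 1/(10 - 99)) = 102 - (79 - 1/(-89)) = 102 - (79 - 1*(-1/89)) = 102 - (79 + 1/89) = 102 - 1*7032/89 = 102 - 7032/89 = 2046/89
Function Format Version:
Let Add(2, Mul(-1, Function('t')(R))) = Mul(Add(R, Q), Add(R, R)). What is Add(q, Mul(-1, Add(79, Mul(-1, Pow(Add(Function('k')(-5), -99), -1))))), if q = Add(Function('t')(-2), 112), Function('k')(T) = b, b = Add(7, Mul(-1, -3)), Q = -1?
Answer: Rational(2046, 89) ≈ 22.989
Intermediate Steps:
b = 10 (b = Add(7, 3) = 10)
Function('k')(T) = 10
Function('t')(R) = Add(2, Mul(-2, R, Add(-1, R))) (Function('t')(R) = Add(2, Mul(-1, Mul(Add(R, -1), Add(R, R)))) = Add(2, Mul(-1, Mul(Add(-1, R), Mul(2, R)))) = Add(2, Mul(-1, Mul(2, R, Add(-1, R)))) = Add(2, Mul(-2, R, Add(-1, R))))
q = 102 (q = Add(Add(2, Mul(-2, Pow(-2, 2)), Mul(2, -2)), 112) = Add(Add(2, Mul(-2, 4), -4), 112) = Add(Add(2, -8, -4), 112) = Add(-10, 112) = 102)
Add(q, Mul(-1, Add(79, Mul(-1, Pow(Add(Function('k')(-5), -99), -1))))) = Add(102, Mul(-1, Add(79, Mul(-1, Pow(Add(10, -99), -1))))) = Add(102, Mul(-1, Add(79, Mul(-1, Pow(-89, -1))))) = Add(102, Mul(-1, Add(79, Mul(-1, Rational(-1, 89))))) = Add(102, Mul(-1, Add(79, Rational(1, 89)))) = Add(102, Mul(-1, Rational(7032, 89))) = Add(102, Rational(-7032, 89)) = Rational(2046, 89)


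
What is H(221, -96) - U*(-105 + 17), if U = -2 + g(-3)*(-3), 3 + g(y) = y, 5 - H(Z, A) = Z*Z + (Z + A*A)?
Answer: -56865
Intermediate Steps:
H(Z, A) = 5 - Z - A² - Z² (H(Z, A) = 5 - (Z*Z + (Z + A*A)) = 5 - (Z² + (Z + A²)) = 5 - (Z + A² + Z²) = 5 + (-Z - A² - Z²) = 5 - Z - A² - Z²)
g(y) = -3 + y
U = 16 (U = -2 + (-3 - 3)*(-3) = -2 - 6*(-3) = -2 + 18 = 16)
H(221, -96) - U*(-105 + 17) = (5 - 1*221 - 1*(-96)² - 1*221²) - 16*(-105 + 17) = (5 - 221 - 1*9216 - 1*48841) - 16*(-88) = (5 - 221 - 9216 - 48841) - 1*(-1408) = -58273 + 1408 = -56865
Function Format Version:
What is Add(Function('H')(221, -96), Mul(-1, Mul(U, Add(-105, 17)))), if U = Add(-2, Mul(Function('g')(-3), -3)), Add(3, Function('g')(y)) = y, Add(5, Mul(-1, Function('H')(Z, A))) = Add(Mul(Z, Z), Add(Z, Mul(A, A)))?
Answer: -56865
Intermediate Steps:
Function('H')(Z, A) = Add(5, Mul(-1, Z), Mul(-1, Pow(A, 2)), Mul(-1, Pow(Z, 2))) (Function('H')(Z, A) = Add(5, Mul(-1, Add(Mul(Z, Z), Add(Z, Mul(A, A))))) = Add(5, Mul(-1, Add(Pow(Z, 2), Add(Z, Pow(A, 2))))) = Add(5, Mul(-1, Add(Z, Pow(A, 2), Pow(Z, 2)))) = Add(5, Add(Mul(-1, Z), Mul(-1, Pow(A, 2)), Mul(-1, Pow(Z, 2)))) = Add(5, Mul(-1, Z), Mul(-1, Pow(A, 2)), Mul(-1, Pow(Z, 2))))
Function('g')(y) = Add(-3, y)
U = 16 (U = Add(-2, Mul(Add(-3, -3), -3)) = Add(-2, Mul(-6, -3)) = Add(-2, 18) = 16)
Add(Function('H')(221, -96), Mul(-1, Mul(U, Add(-105, 17)))) = Add(Add(5, Mul(-1, 221), Mul(-1, Pow(-96, 2)), Mul(-1, Pow(221, 2))), Mul(-1, Mul(16, Add(-105, 17)))) = Add(Add(5, -221, Mul(-1, 9216), Mul(-1, 48841)), Mul(-1, Mul(16, -88))) = Add(Add(5, -221, -9216, -48841), Mul(-1, -1408)) = Add(-58273, 1408) = -56865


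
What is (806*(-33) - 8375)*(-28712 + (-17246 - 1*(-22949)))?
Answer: 804693757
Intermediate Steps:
(806*(-33) - 8375)*(-28712 + (-17246 - 1*(-22949))) = (-26598 - 8375)*(-28712 + (-17246 + 22949)) = -34973*(-28712 + 5703) = -34973*(-23009) = 804693757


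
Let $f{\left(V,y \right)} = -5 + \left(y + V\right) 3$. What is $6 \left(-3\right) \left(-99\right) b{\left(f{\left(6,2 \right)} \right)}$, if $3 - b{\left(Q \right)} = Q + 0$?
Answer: $-28512$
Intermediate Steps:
$f{\left(V,y \right)} = -5 + 3 V + 3 y$ ($f{\left(V,y \right)} = -5 + \left(V + y\right) 3 = -5 + \left(3 V + 3 y\right) = -5 + 3 V + 3 y$)
$b{\left(Q \right)} = 3 - Q$ ($b{\left(Q \right)} = 3 - \left(Q + 0\right) = 3 - Q$)
$6 \left(-3\right) \left(-99\right) b{\left(f{\left(6,2 \right)} \right)} = 6 \left(-3\right) \left(-99\right) \left(3 - \left(-5 + 3 \cdot 6 + 3 \cdot 2\right)\right) = \left(-18\right) \left(-99\right) \left(3 - \left(-5 + 18 + 6\right)\right) = 1782 \left(3 - 19\right) = 1782 \left(-16\right) = -28512$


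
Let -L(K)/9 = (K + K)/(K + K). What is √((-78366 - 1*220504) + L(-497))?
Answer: I*√298879 ≈ 546.7*I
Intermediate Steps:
L(K) = -9 (L(K) = -9*(K + K)/(K + K) = -9*2*K/(2*K) = -9*2*K*1/(2*K) = -9*1 = -9)
√((-78366 - 1*220504) + L(-497)) = √((-78366 - 1*220504) - 9) = √((-78366 - 220504) - 9) = √(-298870 - 9) = √(-298879) = I*√298879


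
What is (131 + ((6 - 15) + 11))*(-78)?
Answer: -10374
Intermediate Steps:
(131 + ((6 - 15) + 11))*(-78) = (131 + (-9 + 11))*(-78) = (131 + 2)*(-78) = 133*(-78) = -10374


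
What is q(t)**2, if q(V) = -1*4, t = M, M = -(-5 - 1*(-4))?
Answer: 16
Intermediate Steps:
M = 1 (M = -(-5 + 4) = -1*(-1) = 1)
t = 1
q(V) = -4
q(t)**2 = (-4)**2 = 16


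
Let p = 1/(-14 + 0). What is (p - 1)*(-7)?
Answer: 15/2 ≈ 7.5000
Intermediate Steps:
p = -1/14 (p = 1/(-14) = -1/14 ≈ -0.071429)
(p - 1)*(-7) = (-1/14 - 1)*(-7) = -15/14*(-7) = 15/2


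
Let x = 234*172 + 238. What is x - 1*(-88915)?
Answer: 129401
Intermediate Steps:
x = 40486 (x = 40248 + 238 = 40486)
x - 1*(-88915) = 40486 - 1*(-88915) = 40486 + 88915 = 129401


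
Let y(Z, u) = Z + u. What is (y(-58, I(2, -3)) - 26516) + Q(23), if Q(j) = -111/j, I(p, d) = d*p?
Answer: -611451/23 ≈ -26585.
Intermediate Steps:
(y(-58, I(2, -3)) - 26516) + Q(23) = ((-58 - 3*2) - 26516) - 111/23 = ((-58 - 6) - 26516) - 111*1/23 = (-64 - 26516) - 111/23 = -26580 - 111/23 = -611451/23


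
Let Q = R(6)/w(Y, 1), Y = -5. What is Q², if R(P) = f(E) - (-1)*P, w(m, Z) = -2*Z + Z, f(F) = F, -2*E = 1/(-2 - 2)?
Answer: 2401/64 ≈ 37.516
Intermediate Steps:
E = ⅛ (E = -1/(2*(-2 - 2)) = -½/(-4) = -½*(-¼) = ⅛ ≈ 0.12500)
w(m, Z) = -Z
R(P) = ⅛ + P (R(P) = ⅛ - (-1)*P = ⅛ + P)
Q = -49/8 (Q = (⅛ + 6)/((-1*1)) = (49/8)/(-1) = (49/8)*(-1) = -49/8 ≈ -6.1250)
Q² = (-49/8)² = 2401/64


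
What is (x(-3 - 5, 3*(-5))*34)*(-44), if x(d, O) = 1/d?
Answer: 187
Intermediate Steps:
(x(-3 - 5, 3*(-5))*34)*(-44) = (34/(-3 - 5))*(-44) = (34/(-8))*(-44) = -⅛*34*(-44) = -17/4*(-44) = 187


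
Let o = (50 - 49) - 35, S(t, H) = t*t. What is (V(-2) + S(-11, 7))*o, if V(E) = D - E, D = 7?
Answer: -4420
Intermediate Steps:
S(t, H) = t²
o = -34 (o = 1 - 35 = -34)
V(E) = 7 - E
(V(-2) + S(-11, 7))*o = ((7 - 1*(-2)) + (-11)²)*(-34) = ((7 + 2) + 121)*(-34) = (9 + 121)*(-34) = 130*(-34) = -4420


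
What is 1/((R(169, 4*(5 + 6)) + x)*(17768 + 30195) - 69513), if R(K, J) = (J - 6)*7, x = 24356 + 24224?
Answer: 1/2342731185 ≈ 4.2685e-10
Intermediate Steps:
x = 48580
R(K, J) = -42 + 7*J (R(K, J) = (-6 + J)*7 = -42 + 7*J)
1/((R(169, 4*(5 + 6)) + x)*(17768 + 30195) - 69513) = 1/(((-42 + 7*(4*(5 + 6))) + 48580)*(17768 + 30195) - 69513) = 1/(((-42 + 7*(4*11)) + 48580)*47963 - 69513) = 1/(((-42 + 7*44) + 48580)*47963 - 69513) = 1/(((-42 + 308) + 48580)*47963 - 69513) = 1/((266 + 48580)*47963 - 69513) = 1/(48846*47963 - 69513) = 1/(2342800698 - 69513) = 1/2342731185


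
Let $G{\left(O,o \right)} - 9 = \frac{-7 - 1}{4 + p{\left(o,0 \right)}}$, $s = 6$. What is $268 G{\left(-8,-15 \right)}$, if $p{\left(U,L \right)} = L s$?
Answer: $1876$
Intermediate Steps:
$p{\left(U,L \right)} = 6 L$ ($p{\left(U,L \right)} = L 6 = 6 L$)
$G{\left(O,o \right)} = 7$ ($G{\left(O,o \right)} = 9 + \frac{-7 - 1}{4 + 6 \cdot 0} = 9 - \frac{8}{4 + 0} = 9 - \frac{8}{4} = 9 - 2 = 7$)
$268 G{\left(-8,-15 \right)} = 268 \cdot 7 = 1876$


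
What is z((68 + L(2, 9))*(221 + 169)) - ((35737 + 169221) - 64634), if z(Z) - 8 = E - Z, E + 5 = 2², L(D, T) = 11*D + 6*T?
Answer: -196477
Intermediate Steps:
L(D, T) = 6*T + 11*D
E = -1 (E = -5 + 2² = -5 + 4 = -1)
z(Z) = 7 - Z (z(Z) = 8 + (-1 - Z) = 7 - Z)
z((68 + L(2, 9))*(221 + 169)) - ((35737 + 169221) - 64634) = (7 - (68 + (6*9 + 11*2))*(221 + 169)) - ((35737 + 169221) - 64634) = (7 - (68 + (54 + 22))*390) - (204958 - 64634) = (7 - (68 + 76)*390) - 1*140324 = (7 - 144*390) - 140324 = (7 - 1*56160) - 140324 = (7 - 56160) - 140324 = -56153 - 140324 = -196477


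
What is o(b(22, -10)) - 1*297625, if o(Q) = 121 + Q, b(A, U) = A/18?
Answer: -2677525/9 ≈ -2.9750e+5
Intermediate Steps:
b(A, U) = A/18 (b(A, U) = A*(1/18) = A/18)
o(b(22, -10)) - 1*297625 = (121 + (1/18)*22) - 1*297625 = (121 + 11/9) - 297625 = 1100/9 - 297625 = -2677525/9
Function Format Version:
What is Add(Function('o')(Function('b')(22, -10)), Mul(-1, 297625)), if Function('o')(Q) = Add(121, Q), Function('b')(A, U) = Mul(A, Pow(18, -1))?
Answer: Rational(-2677525, 9) ≈ -2.9750e+5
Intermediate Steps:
Function('b')(A, U) = Mul(Rational(1, 18), A) (Function('b')(A, U) = Mul(A, Rational(1, 18)) = Mul(Rational(1, 18), A))
Add(Function('o')(Function('b')(22, -10)), Mul(-1, 297625)) = Add(Add(121, Mul(Rational(1, 18), 22)), Mul(-1, 297625)) = Add(Add(121, Rational(11, 9)), -297625) = Add(Rational(1100, 9), -297625) = Rational(-2677525, 9)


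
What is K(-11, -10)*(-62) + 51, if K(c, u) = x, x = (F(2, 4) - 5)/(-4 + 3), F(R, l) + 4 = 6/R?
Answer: -321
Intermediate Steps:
F(R, l) = -4 + 6/R
x = 6 (x = ((-4 + 6/2) - 5)/(-4 + 3) = ((-4 + 6*(½)) - 5)/(-1) = ((-4 + 3) - 5)*(-1) = (-1 - 5)*(-1) = -6*(-1) = 6)
K(c, u) = 6
K(-11, -10)*(-62) + 51 = 6*(-62) + 51 = -372 + 51 = -321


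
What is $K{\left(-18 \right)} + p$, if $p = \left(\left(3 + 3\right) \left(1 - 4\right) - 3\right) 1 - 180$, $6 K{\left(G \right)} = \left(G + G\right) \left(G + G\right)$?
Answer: $15$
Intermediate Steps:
$K{\left(G \right)} = \frac{2 G^{2}}{3}$ ($K{\left(G \right)} = \frac{\left(G + G\right) \left(G + G\right)}{6} = \frac{2 G 2 G}{6} = \frac{4 G^{2}}{6} = \frac{2 G^{2}}{3}$)
$p = -201$ ($p = \left(6 \left(-3\right) - 3\right) 1 - 180 = \left(-18 - 3\right) 1 - 180 = \left(-21\right) 1 - 180 = -21 - 180 = -201$)
$K{\left(-18 \right)} + p = \frac{2 \left(-18\right)^{2}}{3} - 201 = \frac{2}{3} \cdot 324 - 201 = 216 - 201 = 15$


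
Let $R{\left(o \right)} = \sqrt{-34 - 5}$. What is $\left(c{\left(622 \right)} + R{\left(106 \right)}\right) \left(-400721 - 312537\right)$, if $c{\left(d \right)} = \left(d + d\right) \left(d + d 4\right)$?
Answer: $-2759481080720 - 713258 i \sqrt{39} \approx -2.7595 \cdot 10^{12} - 4.4543 \cdot 10^{6} i$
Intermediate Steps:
$R{\left(o \right)} = i \sqrt{39}$ ($R{\left(o \right)} = \sqrt{-39} = i \sqrt{39}$)
$c{\left(d \right)} = 10 d^{2}$ ($c{\left(d \right)} = 2 d \left(d + 4 d\right) = 2 d 5 d = 10 d^{2}$)
$\left(c{\left(622 \right)} + R{\left(106 \right)}\right) \left(-400721 - 312537\right) = \left(10 \cdot 622^{2} + i \sqrt{39}\right) \left(-400721 - 312537\right) = \left(10 \cdot 386884 + i \sqrt{39}\right) \left(-713258\right) = \left(3868840 + i \sqrt{39}\right) \left(-713258\right) = -2759481080720 - 713258 i \sqrt{39}$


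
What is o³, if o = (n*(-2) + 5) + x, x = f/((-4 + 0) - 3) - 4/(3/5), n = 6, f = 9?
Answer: -30959144/9261 ≈ -3343.0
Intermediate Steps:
x = -167/21 (x = 9/((-4 + 0) - 3) - 4/(3/5) = 9/(-4 - 3) - 4/(3*(⅕)) = 9/(-7) - 4/⅗ = 9*(-⅐) - 4*5/3 = -9/7 - 20/3 = -167/21 ≈ -7.9524)
o = -314/21 (o = (6*(-2) + 5) - 167/21 = (-12 + 5) - 167/21 = -7 - 167/21 = -314/21 ≈ -14.952)
o³ = (-314/21)³ = -30959144/9261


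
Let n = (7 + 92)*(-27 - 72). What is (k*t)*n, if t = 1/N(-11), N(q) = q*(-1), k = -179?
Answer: 159489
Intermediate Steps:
N(q) = -q
t = 1/11 (t = 1/(-1*(-11)) = 1/11 ≈ 0.090909)
n = -9801 (n = 99*(-99) = -9801)
(k*t)*n = -179*1/11*(-9801) = -179/11*(-9801) = 159489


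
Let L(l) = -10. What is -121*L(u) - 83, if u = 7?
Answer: 1127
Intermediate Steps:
-121*L(u) - 83 = -121*(-10) - 83 = 1210 - 83 = 1127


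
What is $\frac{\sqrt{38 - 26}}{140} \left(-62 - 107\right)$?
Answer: $- \frac{169 \sqrt{3}}{70} \approx -4.1817$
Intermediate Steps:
$\frac{\sqrt{38 - 26}}{140} \left(-62 - 107\right) = \sqrt{12} \cdot \frac{1}{140} \left(-169\right) = 2 \sqrt{3} \cdot \frac{1}{140} \left(-169\right) = \frac{\sqrt{3}}{70} \left(-169\right) = - \frac{169 \sqrt{3}}{70}$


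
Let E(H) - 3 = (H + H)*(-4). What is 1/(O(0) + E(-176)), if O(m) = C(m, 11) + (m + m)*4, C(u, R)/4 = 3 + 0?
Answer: 1/1423 ≈ 0.00070274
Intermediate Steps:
C(u, R) = 12 (C(u, R) = 4*(3 + 0) = 4*3 = 12)
O(m) = 12 + 8*m (O(m) = 12 + (m + m)*4 = 12 + (2*m)*4 = 12 + 8*m)
E(H) = 3 - 8*H (E(H) = 3 + (H + H)*(-4) = 3 + (2*H)*(-4) = 3 - 8*H)
1/(O(0) + E(-176)) = 1/((12 + 8*0) + (3 - 8*(-176))) = 1/((12 + 0) + (3 + 1408)) = 1/(12 + 1411) = 1/1423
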